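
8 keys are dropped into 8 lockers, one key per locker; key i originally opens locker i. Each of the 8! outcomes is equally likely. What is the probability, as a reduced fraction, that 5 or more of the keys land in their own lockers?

47/13440

Favorable outcomes: Σ_{i≥5} C(8,i)·!(8-i) = 56·2 + 28·1 + 8·0 + 1·1 = 141.
Total outcomes: 8! = 40320.
Probability = 141/40320 = 47/13440.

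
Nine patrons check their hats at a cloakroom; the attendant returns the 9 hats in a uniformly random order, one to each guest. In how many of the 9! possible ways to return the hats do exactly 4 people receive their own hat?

Choose which 4 of the 9 are fixed: C(9,4) = 126.
The remaining 5 must be deranged: !5 = 44.
Total: 126 × 44 = 5544.

5544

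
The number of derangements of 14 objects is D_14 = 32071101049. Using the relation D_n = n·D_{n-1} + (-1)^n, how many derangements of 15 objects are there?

D_15 = 15·32071101049 - 1 = 481066515734.

481066515734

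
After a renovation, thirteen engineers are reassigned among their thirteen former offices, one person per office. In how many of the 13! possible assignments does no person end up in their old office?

The subfactorial !13 = [13!/e] (nearest integer).
13! = 6227020800, and 6227020800/e ≈ 2290792932.07, so !13 = 2290792932.

2290792932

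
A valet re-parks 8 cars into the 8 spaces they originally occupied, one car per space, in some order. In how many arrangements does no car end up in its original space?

14833

The number of derangements of 8 is !8 = Σ_{k=0}^{8} (-1)^k·8!/k!
= 8! - 8!/1! + 8!/2! - 8!/3! + 8!/4! - 8!/5! + 8!/6! - 8!/7! + 8!/8!
= 40320 - 40320 + 20160 - 6720 + 1680 - 336 + 56 - 8 + 1
= 14833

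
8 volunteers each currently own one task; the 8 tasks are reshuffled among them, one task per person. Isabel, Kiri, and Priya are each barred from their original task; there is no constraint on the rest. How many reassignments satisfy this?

27240

Inclusion-exclusion on the 3 forbidden self-matches:
Σ_{j=0}^{3} (-1)^j C(3,j)(8-j)!
= C(3,0)·8! - C(3,1)·7! + C(3,2)·6! - C(3,3)·5!
= 40320 - 15120 + 2160 - 120
= 27240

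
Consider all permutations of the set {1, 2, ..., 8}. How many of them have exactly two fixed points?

7420

Choose which 2 of the 8 are fixed: C(8,2) = 28.
The remaining 6 must be deranged: !6 = 265.
Total: 28 × 265 = 7420.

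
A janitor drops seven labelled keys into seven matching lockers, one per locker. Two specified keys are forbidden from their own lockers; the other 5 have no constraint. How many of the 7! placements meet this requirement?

3720

Let A_j be the event that the j-th constrained one is fixed. By inclusion-exclusion over the 2 events:
Σ_{j=0}^{2} (-1)^j C(2,j)(7-j)!
= C(2,0)·7! - C(2,1)·6! + C(2,2)·5!
= 5040 - 1440 + 120
= 3720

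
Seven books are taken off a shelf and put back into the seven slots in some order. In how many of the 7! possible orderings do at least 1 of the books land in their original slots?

# with exactly i fixed is C(7,i)·!(7-i); sum over i=1..7:
  i=1: C(7,1)·!6 = 7·265 = 1855
  i=2: C(7,2)·!5 = 21·44 = 924
  i=3: C(7,3)·!4 = 35·9 = 315
  i=4: C(7,4)·!3 = 35·2 = 70
  i=5: C(7,5)·!2 = 21·1 = 21
  i=6: C(7,6)·!1 = 7·0 = 0
  i=7: C(7,7)·!0 = 1·1 = 1
Total = 3186.

3186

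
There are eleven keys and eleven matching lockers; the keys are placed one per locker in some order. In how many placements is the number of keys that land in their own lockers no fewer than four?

# with exactly i fixed is C(11,i)·!(11-i); sum over i=4..11:
  i=4: C(11,4)·!7 = 330·1854 = 611820
  i=5: C(11,5)·!6 = 462·265 = 122430
  i=6: C(11,6)·!5 = 462·44 = 20328
  i=7: C(11,7)·!4 = 330·9 = 2970
  i=8: C(11,8)·!3 = 165·2 = 330
  i=9: C(11,9)·!2 = 55·1 = 55
  i=10: C(11,10)·!1 = 11·0 = 0
  i=11: C(11,11)·!0 = 1·1 = 1
Total = 757934.

757934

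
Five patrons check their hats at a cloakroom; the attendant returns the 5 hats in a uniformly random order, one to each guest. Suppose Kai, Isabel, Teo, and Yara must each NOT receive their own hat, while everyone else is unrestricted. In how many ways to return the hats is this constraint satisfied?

53

Inclusion-exclusion on the 4 forbidden self-matches:
Σ_{j=0}^{4} (-1)^j C(4,j)(5-j)!
= C(4,0)·5! - C(4,1)·4! + C(4,2)·3! - C(4,3)·2! + C(4,4)·1!
= 120 - 96 + 36 - 8 + 1
= 53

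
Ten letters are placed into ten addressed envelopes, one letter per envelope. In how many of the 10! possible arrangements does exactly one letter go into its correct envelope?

1334960

Pick the single fixed position: C(10,1) = 10 ways.
The remaining 9 must be deranged: !9 = 133496.
Total: 10 × 133496 = 1334960.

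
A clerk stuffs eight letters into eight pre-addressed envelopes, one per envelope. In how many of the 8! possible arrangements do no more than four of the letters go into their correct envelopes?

40179

# with exactly i fixed is C(8,i)·!(8-i); sum over i=0..4:
  i=0: C(8,0)·!8 = 1·14833 = 14833
  i=1: C(8,1)·!7 = 8·1854 = 14832
  i=2: C(8,2)·!6 = 28·265 = 7420
  i=3: C(8,3)·!5 = 56·44 = 2464
  i=4: C(8,4)·!4 = 70·9 = 630
Total = 40179.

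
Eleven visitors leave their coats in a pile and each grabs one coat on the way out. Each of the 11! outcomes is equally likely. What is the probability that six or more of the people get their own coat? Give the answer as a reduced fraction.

Favorable outcomes: Σ_{i≥6} C(11,i)·!(11-i) = 462·44 + 330·9 + 165·2 + 55·1 + 11·0 + 1·1 = 23684.
Total outcomes: 11! = 39916800.
Probability = 23684/39916800 = 5921/9979200.

5921/9979200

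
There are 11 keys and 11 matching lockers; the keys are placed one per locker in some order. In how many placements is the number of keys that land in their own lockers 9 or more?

56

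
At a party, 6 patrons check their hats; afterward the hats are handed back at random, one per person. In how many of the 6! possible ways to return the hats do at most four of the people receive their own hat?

Sum C(6,i)·!(6-i) for i = 0..4:
  i=0: C(6,0)·!6 = 1·265 = 265
  i=1: C(6,1)·!5 = 6·44 = 264
  i=2: C(6,2)·!4 = 15·9 = 135
  i=3: C(6,3)·!3 = 20·2 = 40
  i=4: C(6,4)·!2 = 15·1 = 15
Total = 719.

719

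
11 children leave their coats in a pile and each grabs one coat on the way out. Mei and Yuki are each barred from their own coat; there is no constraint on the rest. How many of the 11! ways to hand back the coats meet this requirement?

33022080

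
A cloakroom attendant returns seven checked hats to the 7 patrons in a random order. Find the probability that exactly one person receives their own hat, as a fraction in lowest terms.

53/144

Favorable outcomes: C(7,1)·!6 = 7·265 = 1855.
Total outcomes: 7! = 5040.
Probability = 1855/5040 = 53/144.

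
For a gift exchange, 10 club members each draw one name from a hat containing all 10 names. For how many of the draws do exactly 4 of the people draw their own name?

55650

Pick the 4 fixed positions: C(10,4) = 210 ways.
The remaining 6 must be deranged: !6 = 265.
Total: 210 × 265 = 55650.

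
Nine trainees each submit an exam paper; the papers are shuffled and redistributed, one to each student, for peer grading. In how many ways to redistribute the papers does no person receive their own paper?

Recurrence: !9 = 9·!8 + (-1)^9.
!9 = 9·14833 - 1 = 133496

133496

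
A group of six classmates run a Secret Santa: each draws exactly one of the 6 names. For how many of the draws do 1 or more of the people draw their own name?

# with exactly i fixed is C(6,i)·!(6-i); sum over i=1..6:
  i=1: C(6,1)·!5 = 6·44 = 264
  i=2: C(6,2)·!4 = 15·9 = 135
  i=3: C(6,3)·!3 = 20·2 = 40
  i=4: C(6,4)·!2 = 15·1 = 15
  i=5: C(6,5)·!1 = 6·0 = 0
  i=6: C(6,6)·!0 = 1·1 = 1
Total = 455.

455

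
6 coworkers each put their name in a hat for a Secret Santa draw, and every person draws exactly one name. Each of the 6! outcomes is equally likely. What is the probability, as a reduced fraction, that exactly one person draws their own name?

Favorable outcomes: C(6,1)·!5 = 6·44 = 264.
Total outcomes: 6! = 720.
Probability = 264/720 = 11/30.

11/30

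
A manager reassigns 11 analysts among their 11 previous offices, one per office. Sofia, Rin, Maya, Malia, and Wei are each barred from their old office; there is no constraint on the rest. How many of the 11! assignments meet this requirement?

Inclusion-exclusion on the 5 forbidden self-matches:
Σ_{j=0}^{5} (-1)^j C(5,j)(11-j)!
= C(5,0)·11! - C(5,1)·10! + C(5,2)·9! - C(5,3)·8! + C(5,4)·7! - C(5,5)·6!
= 39916800 - 18144000 + 3628800 - 403200 + 25200 - 720
= 25022880

25022880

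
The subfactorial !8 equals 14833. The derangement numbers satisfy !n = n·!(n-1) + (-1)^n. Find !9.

!9 = 9·14833 - 1 = 133496.

133496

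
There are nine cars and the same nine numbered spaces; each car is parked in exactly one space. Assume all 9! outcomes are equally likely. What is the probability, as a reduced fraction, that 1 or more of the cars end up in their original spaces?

Favorable outcomes: Σ_{i≥1} C(9,i)·!(9-i) = 9·14833 + 36·1854 + 84·265 + 126·44 + 126·9 + 84·2 + 36·1 + 9·0 + 1·1 = 229384.
Total outcomes: 9! = 362880.
Probability = 229384/362880 = 28673/45360.

28673/45360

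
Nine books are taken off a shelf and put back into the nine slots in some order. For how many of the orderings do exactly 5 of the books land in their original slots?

1134

Choose which 5 of the 9 are fixed: C(9,5) = 126.
The remaining 4 must be deranged: !4 = 9.
Total: 126 × 9 = 1134.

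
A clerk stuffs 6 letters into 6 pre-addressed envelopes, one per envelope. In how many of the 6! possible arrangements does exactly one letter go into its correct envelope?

Pick the single fixed position: C(6,1) = 6 ways.
The remaining 5 must be deranged: !5 = 44.
Total: 6 × 44 = 264.

264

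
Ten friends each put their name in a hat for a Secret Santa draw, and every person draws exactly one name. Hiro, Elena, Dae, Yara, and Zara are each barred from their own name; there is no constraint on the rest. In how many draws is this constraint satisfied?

2170680

Inclusion-exclusion on the 5 forbidden self-matches:
Σ_{j=0}^{5} (-1)^j C(5,j)(10-j)!
= C(5,0)·10! - C(5,1)·9! + C(5,2)·8! - C(5,3)·7! + C(5,4)·6! - C(5,5)·5!
= 3628800 - 1814400 + 403200 - 50400 + 3600 - 120
= 2170680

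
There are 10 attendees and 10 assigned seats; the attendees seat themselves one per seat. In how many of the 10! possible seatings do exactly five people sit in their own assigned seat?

Pick the 5 fixed positions: C(10,5) = 252 ways.
The other 5 form a derangement: !5 = 44.
Total: 252 × 44 = 11088.

11088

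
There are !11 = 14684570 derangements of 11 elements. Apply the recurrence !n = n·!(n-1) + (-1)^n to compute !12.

!12 = 12·14684570 + 1 = 176214841.

176214841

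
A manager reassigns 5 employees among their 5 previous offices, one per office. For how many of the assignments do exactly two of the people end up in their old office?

Pick the 2 fixed positions: C(5,2) = 10 ways.
The remaining 3 must be deranged: !3 = 2.
Total: 10 × 2 = 20.

20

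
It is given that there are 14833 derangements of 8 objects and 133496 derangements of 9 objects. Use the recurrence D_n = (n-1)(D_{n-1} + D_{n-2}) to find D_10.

D_10 = (10-1)·(D_9 + D_8) = 9·(133496 + 14833) = 9·148329 = 1334961.

1334961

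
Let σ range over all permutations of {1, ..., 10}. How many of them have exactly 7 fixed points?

Pick the 7 fixed positions: C(10,7) = 120 ways.
The remaining 3 must be deranged: !3 = 2.
Total: 120 × 2 = 240.

240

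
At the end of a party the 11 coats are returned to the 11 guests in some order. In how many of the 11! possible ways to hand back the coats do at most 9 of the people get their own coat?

# with exactly i fixed is C(11,i)·!(11-i); sum over i=0..9:
  i=0: C(11,0)·!11 = 1·14684570 = 14684570
  i=1: C(11,1)·!10 = 11·1334961 = 14684571
  i=2: C(11,2)·!9 = 55·133496 = 7342280
  i=3: C(11,3)·!8 = 165·14833 = 2447445
  i=4: C(11,4)·!7 = 330·1854 = 611820
  i=5: C(11,5)·!6 = 462·265 = 122430
  i=6: C(11,6)·!5 = 462·44 = 20328
  i=7: C(11,7)·!4 = 330·9 = 2970
  i=8: C(11,8)·!3 = 165·2 = 330
  i=9: C(11,9)·!2 = 55·1 = 55
Total = 39916799.

39916799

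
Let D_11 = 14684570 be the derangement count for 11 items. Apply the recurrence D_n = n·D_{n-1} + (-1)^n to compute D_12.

176214841

D_12 = 12·14684570 + 1 = 176214841.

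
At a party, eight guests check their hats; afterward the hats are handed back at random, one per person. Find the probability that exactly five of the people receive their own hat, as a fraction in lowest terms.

Favorable outcomes: C(8,5)·!3 = 56·2 = 112.
Total outcomes: 8! = 40320.
Probability = 112/40320 = 1/360.

1/360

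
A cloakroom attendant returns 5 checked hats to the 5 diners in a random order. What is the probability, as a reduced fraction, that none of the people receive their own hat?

11/30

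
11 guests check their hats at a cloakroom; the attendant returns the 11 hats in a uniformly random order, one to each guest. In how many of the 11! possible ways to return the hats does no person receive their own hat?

14684570

The subfactorial !11 = [11!/e] (nearest integer).
11! = 39916800, and 39916800/e ≈ 14684570.08, so !11 = 14684570.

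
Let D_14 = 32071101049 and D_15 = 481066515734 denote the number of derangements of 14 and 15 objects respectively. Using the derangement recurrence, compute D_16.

7697064251745

D_16 = (16-1)·(D_15 + D_14) = 15·(481066515734 + 32071101049) = 15·513137616783 = 7697064251745.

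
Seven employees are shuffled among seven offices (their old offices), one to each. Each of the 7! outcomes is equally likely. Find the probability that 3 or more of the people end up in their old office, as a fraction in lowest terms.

407/5040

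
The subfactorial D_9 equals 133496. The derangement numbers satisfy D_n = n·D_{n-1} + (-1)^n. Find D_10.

1334961

D_10 = 10·133496 + 1 = 1334961.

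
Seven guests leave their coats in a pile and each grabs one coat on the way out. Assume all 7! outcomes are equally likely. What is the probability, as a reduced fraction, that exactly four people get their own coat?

Favorable outcomes: C(7,4)·!3 = 35·2 = 70.
Total outcomes: 7! = 5040.
Probability = 70/5040 = 1/72.

1/72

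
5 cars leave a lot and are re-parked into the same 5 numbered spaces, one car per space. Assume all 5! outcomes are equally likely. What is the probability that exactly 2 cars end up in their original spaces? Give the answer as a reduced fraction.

1/6

Favorable outcomes: C(5,2)·!3 = 10·2 = 20.
Total outcomes: 5! = 120.
Probability = 20/120 = 1/6.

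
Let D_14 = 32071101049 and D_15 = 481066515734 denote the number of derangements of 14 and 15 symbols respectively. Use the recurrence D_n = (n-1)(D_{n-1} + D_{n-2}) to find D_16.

7697064251745

D_16 = (16-1)·(D_15 + D_14) = 15·(481066515734 + 32071101049) = 15·513137616783 = 7697064251745.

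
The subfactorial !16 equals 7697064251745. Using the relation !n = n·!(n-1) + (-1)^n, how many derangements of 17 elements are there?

!17 = 17·7697064251745 - 1 = 130850092279664.

130850092279664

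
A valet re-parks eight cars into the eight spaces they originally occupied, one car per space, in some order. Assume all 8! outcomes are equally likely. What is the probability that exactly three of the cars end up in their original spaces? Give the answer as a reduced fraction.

11/180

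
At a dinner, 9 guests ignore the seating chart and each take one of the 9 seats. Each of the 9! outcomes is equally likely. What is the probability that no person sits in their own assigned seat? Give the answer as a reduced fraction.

16687/45360

Favorable outcomes: !9 = 133496.
Total outcomes: 9! = 362880.
Probability = 133496/362880 = 16687/45360.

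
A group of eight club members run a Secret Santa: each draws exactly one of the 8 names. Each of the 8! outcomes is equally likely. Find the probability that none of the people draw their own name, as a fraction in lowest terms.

Favorable outcomes: !8 = 14833.
Total outcomes: 8! = 40320.
Probability = 14833/40320 = 2119/5760.

2119/5760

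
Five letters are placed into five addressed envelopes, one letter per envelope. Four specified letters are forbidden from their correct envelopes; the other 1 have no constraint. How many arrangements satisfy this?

Let A_j be the event that the j-th constrained one is fixed. By inclusion-exclusion over the 4 events:
Σ_{j=0}^{4} (-1)^j C(4,j)(5-j)!
= C(4,0)·5! - C(4,1)·4! + C(4,2)·3! - C(4,3)·2! + C(4,4)·1!
= 120 - 96 + 36 - 8 + 1
= 53

53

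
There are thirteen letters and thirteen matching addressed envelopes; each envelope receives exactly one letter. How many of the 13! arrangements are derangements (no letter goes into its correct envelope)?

2290792932

The subfactorial !13 = [13!/e] (nearest integer).
13! = 6227020800, and 6227020800/e ≈ 2290792932.07, so !13 = 2290792932.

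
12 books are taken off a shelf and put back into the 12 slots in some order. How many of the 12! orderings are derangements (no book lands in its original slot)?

176214841

Use !n = (n-1)(!(n-1) + !(n-2)).
!12 = 11·(14684570 + 1334961) = 11·16019531 = 176214841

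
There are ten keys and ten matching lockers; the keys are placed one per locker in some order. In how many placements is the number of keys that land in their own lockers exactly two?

667485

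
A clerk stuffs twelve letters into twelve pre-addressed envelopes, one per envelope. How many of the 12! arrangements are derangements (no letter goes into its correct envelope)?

176214841

Use !n = n·!(n-1) + (-1)^n.
!12 = 12·14684570 + 1 = 176214841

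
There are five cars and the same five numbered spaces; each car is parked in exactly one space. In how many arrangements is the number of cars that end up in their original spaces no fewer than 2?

# with exactly i fixed is C(5,i)·!(5-i); sum over i=2..5:
  i=2: C(5,2)·!3 = 10·2 = 20
  i=3: C(5,3)·!2 = 10·1 = 10
  i=4: C(5,4)·!1 = 5·0 = 0
  i=5: C(5,5)·!0 = 1·1 = 1
Total = 31.

31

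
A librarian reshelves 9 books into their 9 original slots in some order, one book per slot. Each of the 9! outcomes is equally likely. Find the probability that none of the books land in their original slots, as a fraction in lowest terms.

Favorable outcomes: !9 = 133496.
Total outcomes: 9! = 362880.
Probability = 133496/362880 = 16687/45360.

16687/45360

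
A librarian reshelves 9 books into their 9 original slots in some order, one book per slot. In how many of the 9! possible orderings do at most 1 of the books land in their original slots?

266993

Sum C(9,i)·!(9-i) for i = 0..1:
  i=0: C(9,0)·!9 = 1·133496 = 133496
  i=1: C(9,1)·!8 = 9·14833 = 133497
Total = 266993.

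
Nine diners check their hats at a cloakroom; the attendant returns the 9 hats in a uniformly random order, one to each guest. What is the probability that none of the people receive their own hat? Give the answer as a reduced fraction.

Favorable outcomes: !9 = 133496.
Total outcomes: 9! = 362880.
Probability = 133496/362880 = 16687/45360.

16687/45360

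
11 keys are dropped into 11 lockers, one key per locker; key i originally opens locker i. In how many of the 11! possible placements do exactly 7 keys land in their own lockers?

Pick the 7 fixed positions: C(11,7) = 330 ways.
The other 4 form a derangement: !4 = 9.
Total: 330 × 9 = 2970.

2970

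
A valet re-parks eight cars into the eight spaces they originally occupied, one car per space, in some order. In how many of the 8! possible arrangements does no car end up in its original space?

14833

!8 = 8! · Σ_{k=0}^{8} (-1)^k/k!
= 8! - 8!/1! + 8!/2! - 8!/3! + 8!/4! - 8!/5! + 8!/6! - 8!/7! + 8!/8!
= 40320 - 40320 + 20160 - 6720 + 1680 - 336 + 56 - 8 + 1
= 14833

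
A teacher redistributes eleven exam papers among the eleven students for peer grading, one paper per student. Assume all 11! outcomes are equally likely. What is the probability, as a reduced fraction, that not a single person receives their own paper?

1468457/3991680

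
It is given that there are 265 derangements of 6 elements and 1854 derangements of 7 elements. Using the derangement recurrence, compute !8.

!8 = (8-1)·(!7 + !6) = 7·(1854 + 265) = 7·2119 = 14833.

14833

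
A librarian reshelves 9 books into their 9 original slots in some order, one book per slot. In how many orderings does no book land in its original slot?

133496

!9 is the nearest integer to 9!/e.
9! = 362880, and 362880/e ≈ 133496.09, so !9 = 133496.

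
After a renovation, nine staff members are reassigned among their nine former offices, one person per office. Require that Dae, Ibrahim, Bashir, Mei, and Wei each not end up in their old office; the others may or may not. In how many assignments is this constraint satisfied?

205056

Inclusion-exclusion on the 5 forbidden self-matches:
Σ_{j=0}^{5} (-1)^j C(5,j)(9-j)!
= C(5,0)·9! - C(5,1)·8! + C(5,2)·7! - C(5,3)·6! + C(5,4)·5! - C(5,5)·4!
= 362880 - 201600 + 50400 - 7200 + 600 - 24
= 205056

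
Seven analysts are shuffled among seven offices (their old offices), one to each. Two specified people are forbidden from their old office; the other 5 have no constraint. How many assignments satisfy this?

3720

Inclusion-exclusion on the 2 forbidden self-matches:
Σ_{j=0}^{2} (-1)^j C(2,j)(7-j)!
= C(2,0)·7! - C(2,1)·6! + C(2,2)·5!
= 5040 - 1440 + 120
= 3720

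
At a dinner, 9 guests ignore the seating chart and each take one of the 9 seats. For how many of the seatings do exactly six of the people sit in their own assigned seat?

168

Pick the 6 fixed positions: C(9,6) = 84 ways.
The other 3 form a derangement: !3 = 2.
Total: 84 × 2 = 168.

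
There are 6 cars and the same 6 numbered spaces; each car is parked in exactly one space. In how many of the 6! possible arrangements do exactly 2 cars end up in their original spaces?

135

Choose which 2 of the 6 are fixed: C(6,2) = 15.
The remaining 4 must be deranged: !4 = 9.
Total: 15 × 9 = 135.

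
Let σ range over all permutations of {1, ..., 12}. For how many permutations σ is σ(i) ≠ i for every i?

Use !n = (n-1)(!(n-1) + !(n-2)).
!12 = 11·(14684570 + 1334961) = 11·16019531 = 176214841

176214841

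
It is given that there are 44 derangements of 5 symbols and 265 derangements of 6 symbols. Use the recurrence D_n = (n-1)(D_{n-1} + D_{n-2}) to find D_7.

1854

D_7 = (7-1)·(D_6 + D_5) = 6·(265 + 44) = 6·309 = 1854.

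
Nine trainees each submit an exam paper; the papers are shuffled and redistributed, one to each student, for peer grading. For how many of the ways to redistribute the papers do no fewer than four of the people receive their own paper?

Sum C(9,i)·!(9-i) for i = 4..9:
  i=4: C(9,4)·!5 = 126·44 = 5544
  i=5: C(9,5)·!4 = 126·9 = 1134
  i=6: C(9,6)·!3 = 84·2 = 168
  i=7: C(9,7)·!2 = 36·1 = 36
  i=8: C(9,8)·!1 = 9·0 = 0
  i=9: C(9,9)·!0 = 1·1 = 1
Total = 6883.

6883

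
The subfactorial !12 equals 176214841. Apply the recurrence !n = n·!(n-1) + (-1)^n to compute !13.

!13 = 13·176214841 - 1 = 2290792932.

2290792932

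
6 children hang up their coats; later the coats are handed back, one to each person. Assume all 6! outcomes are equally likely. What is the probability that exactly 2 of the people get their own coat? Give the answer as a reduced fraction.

Favorable outcomes: C(6,2)·!4 = 15·9 = 135.
Total outcomes: 6! = 720.
Probability = 135/720 = 3/16.

3/16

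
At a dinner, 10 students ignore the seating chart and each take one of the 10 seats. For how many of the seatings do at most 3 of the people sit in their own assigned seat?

# with exactly i fixed is C(10,i)·!(10-i); sum over i=0..3:
  i=0: C(10,0)·!10 = 1·1334961 = 1334961
  i=1: C(10,1)·!9 = 10·133496 = 1334960
  i=2: C(10,2)·!8 = 45·14833 = 667485
  i=3: C(10,3)·!7 = 120·1854 = 222480
Total = 3559886.

3559886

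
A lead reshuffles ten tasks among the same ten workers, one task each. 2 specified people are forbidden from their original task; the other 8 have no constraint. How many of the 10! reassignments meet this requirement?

Let A_j be the event that the j-th constrained one is fixed. By inclusion-exclusion over the 2 events:
Σ_{j=0}^{2} (-1)^j C(2,j)(10-j)!
= C(2,0)·10! - C(2,1)·9! + C(2,2)·8!
= 3628800 - 725760 + 40320
= 2943360

2943360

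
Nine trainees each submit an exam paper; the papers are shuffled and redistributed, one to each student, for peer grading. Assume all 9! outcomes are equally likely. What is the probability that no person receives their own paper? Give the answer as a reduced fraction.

16687/45360

Favorable outcomes: !9 = 133496.
Total outcomes: 9! = 362880.
Probability = 133496/362880 = 16687/45360.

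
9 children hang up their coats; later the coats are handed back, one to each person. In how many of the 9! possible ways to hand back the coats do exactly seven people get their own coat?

36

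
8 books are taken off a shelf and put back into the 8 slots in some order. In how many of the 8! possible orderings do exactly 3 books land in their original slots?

Choose which 3 of the 8 are fixed: C(8,3) = 56.
The remaining 5 must be deranged: !5 = 44.
Total: 56 × 44 = 2464.

2464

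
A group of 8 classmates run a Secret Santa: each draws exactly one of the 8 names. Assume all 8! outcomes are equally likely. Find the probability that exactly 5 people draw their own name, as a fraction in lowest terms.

Favorable outcomes: C(8,5)·!3 = 56·2 = 112.
Total outcomes: 8! = 40320.
Probability = 112/40320 = 1/360.

1/360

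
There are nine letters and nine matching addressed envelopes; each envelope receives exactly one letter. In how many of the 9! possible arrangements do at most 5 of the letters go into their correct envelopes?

Sum C(9,i)·!(9-i) for i = 0..5:
  i=0: C(9,0)·!9 = 1·133496 = 133496
  i=1: C(9,1)·!8 = 9·14833 = 133497
  i=2: C(9,2)·!7 = 36·1854 = 66744
  i=3: C(9,3)·!6 = 84·265 = 22260
  i=4: C(9,4)·!5 = 126·44 = 5544
  i=5: C(9,5)·!4 = 126·9 = 1134
Total = 362675.

362675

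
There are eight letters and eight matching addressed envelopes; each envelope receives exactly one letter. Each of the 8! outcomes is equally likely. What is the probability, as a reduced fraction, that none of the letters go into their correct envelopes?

2119/5760

Favorable outcomes: !8 = 14833.
Total outcomes: 8! = 40320.
Probability = 14833/40320 = 2119/5760.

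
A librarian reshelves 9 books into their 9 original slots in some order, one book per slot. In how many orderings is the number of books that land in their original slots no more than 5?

362675

Sum C(9,i)·!(9-i) for i = 0..5:
  i=0: C(9,0)·!9 = 1·133496 = 133496
  i=1: C(9,1)·!8 = 9·14833 = 133497
  i=2: C(9,2)·!7 = 36·1854 = 66744
  i=3: C(9,3)·!6 = 84·265 = 22260
  i=4: C(9,4)·!5 = 126·44 = 5544
  i=5: C(9,5)·!4 = 126·9 = 1134
Total = 362675.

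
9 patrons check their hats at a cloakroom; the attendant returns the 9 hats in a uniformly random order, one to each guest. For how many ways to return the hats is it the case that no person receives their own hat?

133496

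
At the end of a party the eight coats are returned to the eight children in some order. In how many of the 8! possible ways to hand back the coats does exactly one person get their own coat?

Pick the single fixed position: C(8,1) = 8 ways.
The remaining 7 must be deranged: !7 = 1854.
Total: 8 × 1854 = 14832.

14832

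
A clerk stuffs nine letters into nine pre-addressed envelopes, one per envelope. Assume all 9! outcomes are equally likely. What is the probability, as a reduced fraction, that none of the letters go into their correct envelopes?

16687/45360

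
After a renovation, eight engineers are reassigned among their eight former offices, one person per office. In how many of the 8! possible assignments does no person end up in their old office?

14833

!8 is the nearest integer to 8!/e.
8! = 40320, and 40320/e ≈ 14832.90, so !8 = 14833.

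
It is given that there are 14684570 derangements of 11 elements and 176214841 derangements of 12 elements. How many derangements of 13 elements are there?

2290792932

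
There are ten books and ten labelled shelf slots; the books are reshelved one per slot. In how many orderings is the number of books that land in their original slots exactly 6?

1890

Pick the 6 fixed positions: C(10,6) = 210 ways.
The remaining 4 must be deranged: !4 = 9.
Total: 210 × 9 = 1890.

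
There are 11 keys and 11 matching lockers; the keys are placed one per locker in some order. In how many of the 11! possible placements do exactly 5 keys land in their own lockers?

122430

Choose which 5 of the 11 are fixed: C(11,5) = 462.
The remaining 6 must be deranged: !6 = 265.
Total: 462 × 265 = 122430.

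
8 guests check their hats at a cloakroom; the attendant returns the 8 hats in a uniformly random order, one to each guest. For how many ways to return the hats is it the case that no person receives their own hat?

!8 is the nearest integer to 8!/e.
8! = 40320, and 40320/e ≈ 14832.90, so !8 = 14833.

14833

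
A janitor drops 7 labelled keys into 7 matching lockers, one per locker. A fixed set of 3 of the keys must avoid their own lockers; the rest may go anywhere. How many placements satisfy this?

3216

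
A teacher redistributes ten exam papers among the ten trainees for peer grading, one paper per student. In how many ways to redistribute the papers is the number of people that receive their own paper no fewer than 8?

46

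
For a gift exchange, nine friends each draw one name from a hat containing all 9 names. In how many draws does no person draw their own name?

!9 is the nearest integer to 9!/e.
9! = 362880, and 362880/e ≈ 133496.09, so !9 = 133496.

133496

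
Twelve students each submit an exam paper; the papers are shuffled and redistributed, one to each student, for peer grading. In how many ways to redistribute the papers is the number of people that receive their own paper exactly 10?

66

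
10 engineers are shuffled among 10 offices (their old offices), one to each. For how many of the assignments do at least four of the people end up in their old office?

68914

Sum C(10,i)·!(10-i) for i = 4..10:
  i=4: C(10,4)·!6 = 210·265 = 55650
  i=5: C(10,5)·!5 = 252·44 = 11088
  i=6: C(10,6)·!4 = 210·9 = 1890
  i=7: C(10,7)·!3 = 120·2 = 240
  i=8: C(10,8)·!2 = 45·1 = 45
  i=9: C(10,9)·!1 = 10·0 = 0
  i=10: C(10,10)·!0 = 1·1 = 1
Total = 68914.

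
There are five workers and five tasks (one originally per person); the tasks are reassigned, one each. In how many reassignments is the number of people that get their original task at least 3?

Sum C(5,i)·!(5-i) for i = 3..5:
  i=3: C(5,3)·!2 = 10·1 = 10
  i=4: C(5,4)·!1 = 5·0 = 0
  i=5: C(5,5)·!0 = 1·1 = 1
Total = 11.

11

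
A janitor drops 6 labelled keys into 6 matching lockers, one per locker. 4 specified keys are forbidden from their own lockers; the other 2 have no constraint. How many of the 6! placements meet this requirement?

362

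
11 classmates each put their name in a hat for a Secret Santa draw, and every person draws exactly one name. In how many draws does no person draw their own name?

14684570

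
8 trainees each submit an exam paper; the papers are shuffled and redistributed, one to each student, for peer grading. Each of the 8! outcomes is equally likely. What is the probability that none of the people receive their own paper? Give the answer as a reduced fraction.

Favorable outcomes: !8 = 14833.
Total outcomes: 8! = 40320.
Probability = 14833/40320 = 2119/5760.

2119/5760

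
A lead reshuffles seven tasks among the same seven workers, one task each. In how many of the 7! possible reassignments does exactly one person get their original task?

Pick the single fixed position: C(7,1) = 7 ways.
The other 6 form a derangement: !6 = 265.
Total: 7 × 265 = 1855.

1855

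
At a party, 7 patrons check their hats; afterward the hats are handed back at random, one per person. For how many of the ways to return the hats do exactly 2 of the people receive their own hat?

Pick the 2 fixed positions: C(7,2) = 21 ways.
The other 5 form a derangement: !5 = 44.
Total: 21 × 44 = 924.

924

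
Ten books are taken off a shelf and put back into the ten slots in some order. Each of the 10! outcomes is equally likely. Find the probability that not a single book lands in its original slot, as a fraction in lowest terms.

Favorable outcomes: !10 = 1334961.
Total outcomes: 10! = 3628800.
Probability = 1334961/3628800 = 16481/44800.

16481/44800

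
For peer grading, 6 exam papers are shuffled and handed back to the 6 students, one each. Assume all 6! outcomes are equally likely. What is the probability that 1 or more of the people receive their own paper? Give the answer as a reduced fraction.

91/144

Favorable outcomes: Σ_{i≥1} C(6,i)·!(6-i) = 6·44 + 15·9 + 20·2 + 15·1 + 6·0 + 1·1 = 455.
Total outcomes: 6! = 720.
Probability = 455/720 = 91/144.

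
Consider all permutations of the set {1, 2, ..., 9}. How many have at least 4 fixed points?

Sum C(9,i)·!(9-i) for i = 4..9:
  i=4: C(9,4)·!5 = 126·44 = 5544
  i=5: C(9,5)·!4 = 126·9 = 1134
  i=6: C(9,6)·!3 = 84·2 = 168
  i=7: C(9,7)·!2 = 36·1 = 36
  i=8: C(9,8)·!1 = 9·0 = 0
  i=9: C(9,9)·!0 = 1·1 = 1
Total = 6883.

6883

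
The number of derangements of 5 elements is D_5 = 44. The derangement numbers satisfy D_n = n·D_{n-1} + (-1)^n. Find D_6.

D_6 = 6·44 + 1 = 265.

265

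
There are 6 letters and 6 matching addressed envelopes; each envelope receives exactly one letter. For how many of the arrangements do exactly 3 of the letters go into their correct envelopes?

40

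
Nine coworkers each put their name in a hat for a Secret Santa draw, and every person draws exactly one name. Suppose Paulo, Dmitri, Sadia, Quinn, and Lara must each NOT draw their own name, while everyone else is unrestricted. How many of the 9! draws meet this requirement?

Inclusion-exclusion on the 5 forbidden self-matches:
Σ_{j=0}^{5} (-1)^j C(5,j)(9-j)!
= C(5,0)·9! - C(5,1)·8! + C(5,2)·7! - C(5,3)·6! + C(5,4)·5! - C(5,5)·4!
= 362880 - 201600 + 50400 - 7200 + 600 - 24
= 205056

205056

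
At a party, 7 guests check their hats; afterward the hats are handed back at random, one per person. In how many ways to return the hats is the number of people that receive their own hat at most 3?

Sum C(7,i)·!(7-i) for i = 0..3:
  i=0: C(7,0)·!7 = 1·1854 = 1854
  i=1: C(7,1)·!6 = 7·265 = 1855
  i=2: C(7,2)·!5 = 21·44 = 924
  i=3: C(7,3)·!4 = 35·9 = 315
Total = 4948.

4948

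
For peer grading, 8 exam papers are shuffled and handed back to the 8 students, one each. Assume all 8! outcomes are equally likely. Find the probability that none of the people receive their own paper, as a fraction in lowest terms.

2119/5760

Favorable outcomes: !8 = 14833.
Total outcomes: 8! = 40320.
Probability = 14833/40320 = 2119/5760.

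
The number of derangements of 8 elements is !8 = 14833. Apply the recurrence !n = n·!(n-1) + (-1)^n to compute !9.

133496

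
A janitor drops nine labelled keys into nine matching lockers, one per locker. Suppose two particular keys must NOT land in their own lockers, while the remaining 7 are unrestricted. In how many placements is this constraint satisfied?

287280

Inclusion-exclusion on the 2 forbidden self-matches:
Σ_{j=0}^{2} (-1)^j C(2,j)(9-j)!
= C(2,0)·9! - C(2,1)·8! + C(2,2)·7!
= 362880 - 80640 + 5040
= 287280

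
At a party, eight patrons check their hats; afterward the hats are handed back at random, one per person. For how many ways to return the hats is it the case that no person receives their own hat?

14833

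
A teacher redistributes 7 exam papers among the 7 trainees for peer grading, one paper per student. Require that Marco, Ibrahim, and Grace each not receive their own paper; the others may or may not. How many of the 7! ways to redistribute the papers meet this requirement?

3216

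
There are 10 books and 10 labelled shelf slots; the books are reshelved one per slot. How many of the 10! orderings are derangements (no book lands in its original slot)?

1334961

The number of derangements of 10 is !10 = Σ_{k=0}^{10} (-1)^k·10!/k!
= 10! - 10!/1! + 10!/2! - 10!/3! + 10!/4! - 10!/5! + 10!/6! - 10!/7! + 10!/8! - 10!/9! + 10!/10!
= 3628800 - 3628800 + 1814400 - 604800 + 151200 - 30240 + 5040 - 720 + 90 - 10 + 1
= 1334961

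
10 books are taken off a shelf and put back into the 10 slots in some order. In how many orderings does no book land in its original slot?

1334961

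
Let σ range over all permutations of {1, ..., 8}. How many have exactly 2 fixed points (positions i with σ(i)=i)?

Choose which 2 of the 8 are fixed: C(8,2) = 28.
The other 6 form a derangement: !6 = 265.
Total: 28 × 265 = 7420.

7420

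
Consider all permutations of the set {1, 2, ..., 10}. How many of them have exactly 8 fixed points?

Pick the 8 fixed positions: C(10,8) = 45 ways.
The remaining 2 must be deranged: !2 = 1.
Total: 45 × 1 = 45.

45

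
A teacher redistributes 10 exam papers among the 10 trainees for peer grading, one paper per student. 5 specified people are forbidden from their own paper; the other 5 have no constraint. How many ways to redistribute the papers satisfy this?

2170680

Let A_j be the event that the j-th constrained one is fixed. By inclusion-exclusion over the 5 events:
Σ_{j=0}^{5} (-1)^j C(5,j)(10-j)!
= C(5,0)·10! - C(5,1)·9! + C(5,2)·8! - C(5,3)·7! + C(5,4)·6! - C(5,5)·5!
= 3628800 - 1814400 + 403200 - 50400 + 3600 - 120
= 2170680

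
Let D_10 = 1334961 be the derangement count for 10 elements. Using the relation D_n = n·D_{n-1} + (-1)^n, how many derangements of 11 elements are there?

14684570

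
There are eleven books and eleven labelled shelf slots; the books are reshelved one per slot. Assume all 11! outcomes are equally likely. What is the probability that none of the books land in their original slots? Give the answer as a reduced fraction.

1468457/3991680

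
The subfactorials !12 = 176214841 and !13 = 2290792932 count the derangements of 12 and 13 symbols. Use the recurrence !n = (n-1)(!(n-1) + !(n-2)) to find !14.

32071101049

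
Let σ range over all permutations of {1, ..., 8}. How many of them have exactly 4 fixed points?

630

Pick the 4 fixed positions: C(8,4) = 70 ways.
The remaining 4 must be deranged: !4 = 9.
Total: 70 × 9 = 630.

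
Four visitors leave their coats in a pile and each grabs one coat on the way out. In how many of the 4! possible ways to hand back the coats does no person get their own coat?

!4 = 4! · Σ_{k=0}^{4} (-1)^k/k!
= 4! - 4!/1! + 4!/2! - 4!/3! + 4!/4!
= 24 - 24 + 12 - 4 + 1
= 9

9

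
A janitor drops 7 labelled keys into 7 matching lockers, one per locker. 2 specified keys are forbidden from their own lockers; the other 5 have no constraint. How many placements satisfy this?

3720

Let A_j be the event that the j-th constrained one is fixed. By inclusion-exclusion over the 2 events:
Σ_{j=0}^{2} (-1)^j C(2,j)(7-j)!
= C(2,0)·7! - C(2,1)·6! + C(2,2)·5!
= 5040 - 1440 + 120
= 3720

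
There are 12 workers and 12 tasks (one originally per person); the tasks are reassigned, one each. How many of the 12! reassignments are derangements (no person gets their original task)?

The number of derangements of 12 is !12 = Σ_{k=0}^{12} (-1)^k·12!/k!
= 12! - 12!/1! + 12!/2! - 12!/3! + 12!/4! - 12!/5! + 12!/6! - 12!/7! + 12!/8! - 12!/9! + 12!/10! - 12!/11! + 12!/12!
= 479001600 - 479001600 + 239500800 - 79833600 + 19958400 - 3991680 + 665280 - 95040 + 11880 - 1320 + 132 - 12 + 1
= 176214841

176214841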